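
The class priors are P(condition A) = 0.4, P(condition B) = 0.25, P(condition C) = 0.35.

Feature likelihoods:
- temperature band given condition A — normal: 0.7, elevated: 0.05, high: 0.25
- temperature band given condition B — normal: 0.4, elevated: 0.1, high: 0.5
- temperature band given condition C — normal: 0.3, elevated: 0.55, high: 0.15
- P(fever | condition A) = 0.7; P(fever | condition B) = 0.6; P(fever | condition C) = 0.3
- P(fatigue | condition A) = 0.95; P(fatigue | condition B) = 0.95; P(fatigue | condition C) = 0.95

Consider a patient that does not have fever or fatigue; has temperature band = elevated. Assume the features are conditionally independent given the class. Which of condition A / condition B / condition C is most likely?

condition A: 0.4 × 0.05 × (1−0.7) × (1−0.95) = 0.0003
condition B: 0.25 × 0.1 × (1−0.6) × (1−0.95) = 0.0005
condition C: 0.35 × 0.55 × (1−0.3) × (1−0.95) = 0.0067375
Highest score → condition C.

condition C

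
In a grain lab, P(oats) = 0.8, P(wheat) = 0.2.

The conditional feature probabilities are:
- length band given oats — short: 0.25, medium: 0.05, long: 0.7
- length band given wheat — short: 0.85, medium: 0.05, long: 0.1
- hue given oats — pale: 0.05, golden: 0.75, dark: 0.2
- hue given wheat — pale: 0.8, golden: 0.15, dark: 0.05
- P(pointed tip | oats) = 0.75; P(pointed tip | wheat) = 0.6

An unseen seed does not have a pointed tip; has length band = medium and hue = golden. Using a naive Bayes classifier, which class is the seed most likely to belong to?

oats

oats: 0.8 × 0.05 × 0.75 × (1−0.75) = 0.0075
wheat: 0.2 × 0.05 × 0.15 × (1−0.6) = 0.0006
Highest score → oats.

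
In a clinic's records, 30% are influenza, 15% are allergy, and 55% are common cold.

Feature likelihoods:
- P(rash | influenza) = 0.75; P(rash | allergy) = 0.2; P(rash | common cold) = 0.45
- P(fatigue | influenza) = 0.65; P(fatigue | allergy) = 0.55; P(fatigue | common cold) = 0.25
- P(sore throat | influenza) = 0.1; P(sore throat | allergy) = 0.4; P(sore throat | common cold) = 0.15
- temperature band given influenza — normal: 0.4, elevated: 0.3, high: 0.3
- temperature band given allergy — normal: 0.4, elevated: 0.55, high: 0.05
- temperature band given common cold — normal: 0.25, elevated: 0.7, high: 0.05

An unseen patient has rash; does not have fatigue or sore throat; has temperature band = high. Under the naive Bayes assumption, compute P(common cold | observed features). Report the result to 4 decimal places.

influenza: 0.3 × 0.75 × (1−0.65) × (1−0.1) × 0.3 = 0.0212625
allergy: 0.15 × 0.2 × (1−0.55) × (1−0.4) × 0.05 = 0.000405
common cold: 0.55 × 0.45 × (1−0.25) × (1−0.15) × 0.05 = 0.0078890625
P(common cold | x) = 0.0078890625 / 0.0295565625 ≈ 0.2669

0.2669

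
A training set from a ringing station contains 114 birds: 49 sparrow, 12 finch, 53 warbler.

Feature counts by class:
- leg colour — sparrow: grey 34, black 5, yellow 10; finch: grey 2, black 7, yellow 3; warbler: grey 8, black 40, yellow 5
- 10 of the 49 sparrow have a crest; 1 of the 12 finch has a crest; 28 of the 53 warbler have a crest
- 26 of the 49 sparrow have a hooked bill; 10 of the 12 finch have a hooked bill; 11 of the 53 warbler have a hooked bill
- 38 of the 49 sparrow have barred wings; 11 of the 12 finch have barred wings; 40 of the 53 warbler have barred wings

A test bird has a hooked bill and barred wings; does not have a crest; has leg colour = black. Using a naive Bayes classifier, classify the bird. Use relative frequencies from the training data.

sparrow: (49/114) × (5/49) × (39/49) × (26/49) × (38/49) ≈ 0.0143648
finch: (12/114) × (7/12) × (11/12) × (10/12) × (11/12) ≈ 0.0429967
warbler: (53/114) × (40/53) × (25/53) × (11/53) × (40/53) ≈ 0.0259251
Highest score → finch.

finch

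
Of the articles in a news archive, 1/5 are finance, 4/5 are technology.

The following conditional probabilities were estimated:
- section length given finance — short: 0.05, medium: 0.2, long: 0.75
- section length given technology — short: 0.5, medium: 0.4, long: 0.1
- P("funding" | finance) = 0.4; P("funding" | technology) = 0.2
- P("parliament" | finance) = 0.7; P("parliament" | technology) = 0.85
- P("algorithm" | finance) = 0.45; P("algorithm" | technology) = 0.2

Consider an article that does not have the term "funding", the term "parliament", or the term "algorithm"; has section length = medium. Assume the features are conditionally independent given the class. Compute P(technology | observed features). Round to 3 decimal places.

finance: 0.2 × 0.2 × (1−0.4) × (1−0.7) × (1−0.45) = 0.00396
technology: 0.8 × 0.4 × (1−0.2) × (1−0.85) × (1−0.2) = 0.03072
P(technology | x) = 0.03072 / 0.03468 ≈ 0.886

0.886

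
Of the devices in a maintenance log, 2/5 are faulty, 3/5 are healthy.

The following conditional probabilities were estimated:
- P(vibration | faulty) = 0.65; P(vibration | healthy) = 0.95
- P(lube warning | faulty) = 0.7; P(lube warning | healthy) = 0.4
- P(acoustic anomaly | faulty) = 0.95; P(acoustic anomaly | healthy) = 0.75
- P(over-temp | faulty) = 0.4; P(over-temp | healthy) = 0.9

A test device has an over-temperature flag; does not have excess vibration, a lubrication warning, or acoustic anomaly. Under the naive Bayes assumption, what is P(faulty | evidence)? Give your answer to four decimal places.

0.1718

faulty: 0.4 × (1−0.65) × (1−0.7) × (1−0.95) × 0.4 = 0.00084
healthy: 0.6 × (1−0.95) × (1−0.4) × (1−0.75) × 0.9 = 0.00405
P(faulty | x) = 0.00084 / 0.00489 ≈ 0.1718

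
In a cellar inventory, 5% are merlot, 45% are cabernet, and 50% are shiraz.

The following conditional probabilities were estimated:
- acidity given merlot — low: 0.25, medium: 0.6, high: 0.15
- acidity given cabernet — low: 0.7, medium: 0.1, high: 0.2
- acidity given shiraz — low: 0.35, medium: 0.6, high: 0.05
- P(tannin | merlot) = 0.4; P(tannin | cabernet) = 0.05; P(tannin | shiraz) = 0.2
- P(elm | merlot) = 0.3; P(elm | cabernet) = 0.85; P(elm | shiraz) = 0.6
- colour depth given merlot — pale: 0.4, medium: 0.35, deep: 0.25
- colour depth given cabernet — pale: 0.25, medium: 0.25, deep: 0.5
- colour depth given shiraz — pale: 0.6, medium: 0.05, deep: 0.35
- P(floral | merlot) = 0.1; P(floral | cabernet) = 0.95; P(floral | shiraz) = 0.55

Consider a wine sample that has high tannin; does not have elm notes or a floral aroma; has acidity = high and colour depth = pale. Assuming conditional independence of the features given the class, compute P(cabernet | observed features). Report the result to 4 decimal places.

0.0065

merlot: 0.05 × 0.15 × 0.4 × (1−0.3) × 0.4 × (1−0.1) = 0.000756
cabernet: 0.45 × 0.2 × 0.05 × (1−0.85) × 0.25 × (1−0.95) = 0.0000084375
shiraz: 0.5 × 0.05 × 0.2 × (1−0.6) × 0.6 × (1−0.55) = 0.00054
P(cabernet | x) = 0.0000084375 / 0.0013044375 ≈ 0.0065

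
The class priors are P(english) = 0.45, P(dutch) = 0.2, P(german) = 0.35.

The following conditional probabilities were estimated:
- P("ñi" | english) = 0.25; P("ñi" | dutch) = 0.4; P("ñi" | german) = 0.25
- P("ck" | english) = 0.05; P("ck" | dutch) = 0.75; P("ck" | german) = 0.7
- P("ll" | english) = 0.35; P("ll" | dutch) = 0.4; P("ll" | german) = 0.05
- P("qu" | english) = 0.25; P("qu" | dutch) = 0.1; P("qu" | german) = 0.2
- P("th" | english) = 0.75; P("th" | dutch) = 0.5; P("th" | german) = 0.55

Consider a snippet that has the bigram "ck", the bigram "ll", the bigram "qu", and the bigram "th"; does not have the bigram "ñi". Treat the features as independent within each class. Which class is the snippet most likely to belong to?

english: 0.45 × (1−0.25) × 0.05 × 0.35 × 0.25 × 0.75 = 0.001107421875
dutch: 0.2 × (1−0.4) × 0.75 × 0.4 × 0.1 × 0.5 = 0.0018
german: 0.35 × (1−0.25) × 0.7 × 0.05 × 0.2 × 0.55 = 0.001010625
Highest score → dutch.

dutch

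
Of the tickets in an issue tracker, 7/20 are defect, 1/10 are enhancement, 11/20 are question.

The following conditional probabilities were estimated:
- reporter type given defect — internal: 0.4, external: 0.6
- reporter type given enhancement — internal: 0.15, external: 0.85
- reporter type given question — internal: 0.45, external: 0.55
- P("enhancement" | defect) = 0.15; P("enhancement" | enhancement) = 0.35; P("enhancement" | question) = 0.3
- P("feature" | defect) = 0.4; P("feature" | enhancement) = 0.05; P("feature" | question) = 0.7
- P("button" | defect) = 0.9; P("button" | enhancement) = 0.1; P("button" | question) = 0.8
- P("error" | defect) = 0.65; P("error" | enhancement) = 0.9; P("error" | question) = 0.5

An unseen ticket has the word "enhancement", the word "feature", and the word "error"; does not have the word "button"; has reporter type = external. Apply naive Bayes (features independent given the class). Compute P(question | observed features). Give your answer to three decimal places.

0.758

defect: 0.35 × 0.6 × 0.15 × 0.4 × (1−0.9) × 0.65 = 0.000819
enhancement: 0.1 × 0.85 × 0.35 × 0.05 × (1−0.1) × 0.9 = 0.001204875
question: 0.55 × 0.55 × 0.3 × 0.7 × (1−0.8) × 0.5 = 0.0063525
P(question | x) = 0.0063525 / 0.008376375 ≈ 0.758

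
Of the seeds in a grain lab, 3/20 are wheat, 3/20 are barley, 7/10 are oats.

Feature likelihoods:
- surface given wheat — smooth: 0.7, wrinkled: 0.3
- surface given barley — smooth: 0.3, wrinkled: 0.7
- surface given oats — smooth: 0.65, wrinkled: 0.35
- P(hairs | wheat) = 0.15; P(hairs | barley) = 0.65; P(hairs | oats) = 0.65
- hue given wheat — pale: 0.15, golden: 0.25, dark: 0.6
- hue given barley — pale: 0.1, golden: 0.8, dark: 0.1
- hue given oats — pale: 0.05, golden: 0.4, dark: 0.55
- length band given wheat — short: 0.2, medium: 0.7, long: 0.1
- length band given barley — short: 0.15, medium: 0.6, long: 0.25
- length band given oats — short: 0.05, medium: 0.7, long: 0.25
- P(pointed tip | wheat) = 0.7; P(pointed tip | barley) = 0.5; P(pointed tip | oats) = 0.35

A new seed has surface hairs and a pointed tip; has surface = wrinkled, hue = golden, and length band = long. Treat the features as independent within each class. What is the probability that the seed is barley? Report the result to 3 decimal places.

0.545

wheat: 0.15 × 0.3 × 0.15 × 0.25 × 0.1 × 0.7 = 0.000118125
barley: 0.15 × 0.7 × 0.65 × 0.8 × 0.25 × 0.5 = 0.006825
oats: 0.7 × 0.35 × 0.65 × 0.4 × 0.25 × 0.35 = 0.00557375
P(barley | x) = 0.006825 / 0.012516875 ≈ 0.545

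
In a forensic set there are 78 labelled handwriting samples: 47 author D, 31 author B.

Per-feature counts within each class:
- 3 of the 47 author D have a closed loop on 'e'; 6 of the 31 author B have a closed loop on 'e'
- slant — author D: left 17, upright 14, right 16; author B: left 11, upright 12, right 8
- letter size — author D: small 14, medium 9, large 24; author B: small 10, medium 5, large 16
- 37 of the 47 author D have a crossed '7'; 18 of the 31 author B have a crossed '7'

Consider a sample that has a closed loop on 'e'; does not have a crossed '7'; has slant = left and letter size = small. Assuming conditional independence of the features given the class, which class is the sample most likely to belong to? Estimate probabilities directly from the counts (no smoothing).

author D: (47/78) × (3/47) × (17/47) × (14/47) × (10/47) ≈ 0.000881678
author B: (31/78) × (6/31) × (11/31) × (10/31) × (13/31) ≈ 0.00369239
Highest score → author B.

author B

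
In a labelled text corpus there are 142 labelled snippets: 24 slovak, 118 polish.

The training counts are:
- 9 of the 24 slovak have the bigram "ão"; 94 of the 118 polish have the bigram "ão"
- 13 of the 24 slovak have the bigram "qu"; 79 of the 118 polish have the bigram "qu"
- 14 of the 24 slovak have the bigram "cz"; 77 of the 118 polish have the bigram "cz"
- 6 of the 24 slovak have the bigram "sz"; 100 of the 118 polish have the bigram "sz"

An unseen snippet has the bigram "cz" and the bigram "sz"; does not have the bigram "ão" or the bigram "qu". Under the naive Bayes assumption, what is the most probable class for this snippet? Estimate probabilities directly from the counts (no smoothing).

slovak: (24/142) × (15/24) × (11/24) × (14/24) × (6/24) ≈ 0.00706059
polish: (118/142) × (24/118) × (39/118) × (77/118) × (100/118) ≈ 0.030891
Highest score → polish.

polish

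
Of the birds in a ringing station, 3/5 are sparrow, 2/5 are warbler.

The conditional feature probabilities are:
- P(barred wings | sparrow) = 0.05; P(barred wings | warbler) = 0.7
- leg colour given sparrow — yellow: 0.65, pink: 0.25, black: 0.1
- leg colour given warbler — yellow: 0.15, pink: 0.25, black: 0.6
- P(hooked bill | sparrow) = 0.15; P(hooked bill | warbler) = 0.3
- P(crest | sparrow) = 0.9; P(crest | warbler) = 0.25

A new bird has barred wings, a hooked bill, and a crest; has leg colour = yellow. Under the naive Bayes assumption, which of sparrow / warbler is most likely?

sparrow: 0.6 × 0.05 × 0.65 × 0.15 × 0.9 = 0.0026325
warbler: 0.4 × 0.7 × 0.15 × 0.3 × 0.25 = 0.00315
Highest score → warbler.

warbler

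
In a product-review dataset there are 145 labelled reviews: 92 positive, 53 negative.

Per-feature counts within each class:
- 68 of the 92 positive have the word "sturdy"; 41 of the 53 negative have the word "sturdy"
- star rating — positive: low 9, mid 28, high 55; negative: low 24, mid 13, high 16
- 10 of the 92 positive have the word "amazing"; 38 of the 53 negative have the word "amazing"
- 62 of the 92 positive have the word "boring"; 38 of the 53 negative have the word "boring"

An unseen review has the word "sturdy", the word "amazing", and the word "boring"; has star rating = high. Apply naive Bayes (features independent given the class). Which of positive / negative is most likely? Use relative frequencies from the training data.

positive: (92/145) × (68/92) × (55/92) × (10/92) × (62/92) ≈ 0.0205368
negative: (53/145) × (41/53) × (16/53) × (38/53) × (38/53) ≈ 0.0438809
Highest score → negative.

negative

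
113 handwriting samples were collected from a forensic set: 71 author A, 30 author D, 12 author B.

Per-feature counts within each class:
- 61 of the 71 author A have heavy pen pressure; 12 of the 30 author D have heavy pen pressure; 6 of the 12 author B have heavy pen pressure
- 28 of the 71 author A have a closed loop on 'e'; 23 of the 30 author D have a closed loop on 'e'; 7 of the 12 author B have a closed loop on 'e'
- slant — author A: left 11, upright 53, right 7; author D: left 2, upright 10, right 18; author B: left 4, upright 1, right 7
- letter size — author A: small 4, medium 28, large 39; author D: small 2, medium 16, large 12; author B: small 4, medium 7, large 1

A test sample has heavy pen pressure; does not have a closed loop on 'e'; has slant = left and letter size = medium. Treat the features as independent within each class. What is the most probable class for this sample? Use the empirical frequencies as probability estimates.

author A: (71/113) × (61/71) × (43/71) × (11/71) × (28/71) ≈ 0.0199754
author D: (30/113) × (12/30) × (7/30) × (2/30) × (16/30) ≈ 0.000881023
author B: (12/113) × (6/12) × (5/12) × (4/12) × (7/12) ≈ 0.00430187
Highest score → author A.

author A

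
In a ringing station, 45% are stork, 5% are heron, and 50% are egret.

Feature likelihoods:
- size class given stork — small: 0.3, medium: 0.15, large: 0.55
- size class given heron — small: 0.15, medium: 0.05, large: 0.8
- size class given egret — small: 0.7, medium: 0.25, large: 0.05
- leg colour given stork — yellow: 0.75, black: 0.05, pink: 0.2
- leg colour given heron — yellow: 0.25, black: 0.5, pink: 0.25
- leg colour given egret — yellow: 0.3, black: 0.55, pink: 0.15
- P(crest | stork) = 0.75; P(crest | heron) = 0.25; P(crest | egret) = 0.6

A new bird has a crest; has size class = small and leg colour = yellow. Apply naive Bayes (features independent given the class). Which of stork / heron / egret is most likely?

stork: 0.45 × 0.3 × 0.75 × 0.75 = 0.0759375
heron: 0.05 × 0.15 × 0.25 × 0.25 = 0.00046875
egret: 0.5 × 0.7 × 0.3 × 0.6 = 0.063
Highest score → stork.

stork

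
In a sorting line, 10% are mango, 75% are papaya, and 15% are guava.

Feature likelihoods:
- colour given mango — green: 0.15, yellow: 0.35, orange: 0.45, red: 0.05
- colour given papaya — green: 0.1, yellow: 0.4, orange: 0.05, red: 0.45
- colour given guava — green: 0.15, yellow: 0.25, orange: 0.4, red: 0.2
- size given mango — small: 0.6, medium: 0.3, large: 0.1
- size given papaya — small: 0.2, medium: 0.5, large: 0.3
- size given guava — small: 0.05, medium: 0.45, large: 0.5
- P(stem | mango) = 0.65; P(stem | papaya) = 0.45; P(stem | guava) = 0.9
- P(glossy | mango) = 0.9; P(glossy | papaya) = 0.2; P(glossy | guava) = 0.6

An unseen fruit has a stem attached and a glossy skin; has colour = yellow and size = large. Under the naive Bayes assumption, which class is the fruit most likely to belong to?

mango: 0.1 × 0.35 × 0.1 × 0.65 × 0.9 = 0.0020475
papaya: 0.75 × 0.4 × 0.3 × 0.45 × 0.2 = 0.0081
guava: 0.15 × 0.25 × 0.5 × 0.9 × 0.6 = 0.010125
Highest score → guava.

guava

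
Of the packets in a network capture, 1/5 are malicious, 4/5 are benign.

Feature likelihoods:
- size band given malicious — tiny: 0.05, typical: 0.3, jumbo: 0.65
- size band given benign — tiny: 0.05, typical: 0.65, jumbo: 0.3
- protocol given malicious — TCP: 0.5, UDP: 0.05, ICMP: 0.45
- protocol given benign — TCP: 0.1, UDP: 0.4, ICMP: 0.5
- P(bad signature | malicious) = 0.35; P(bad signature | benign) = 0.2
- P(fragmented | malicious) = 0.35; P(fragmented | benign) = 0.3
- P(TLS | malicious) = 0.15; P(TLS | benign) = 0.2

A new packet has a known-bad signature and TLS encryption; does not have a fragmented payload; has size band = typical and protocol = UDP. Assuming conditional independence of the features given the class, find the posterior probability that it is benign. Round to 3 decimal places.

0.983

malicious: 0.2 × 0.3 × 0.05 × 0.35 × (1−0.35) × 0.15 = 0.000102375
benign: 0.8 × 0.65 × 0.4 × 0.2 × (1−0.3) × 0.2 = 0.005824
P(benign | x) = 0.005824 / 0.005926375 ≈ 0.983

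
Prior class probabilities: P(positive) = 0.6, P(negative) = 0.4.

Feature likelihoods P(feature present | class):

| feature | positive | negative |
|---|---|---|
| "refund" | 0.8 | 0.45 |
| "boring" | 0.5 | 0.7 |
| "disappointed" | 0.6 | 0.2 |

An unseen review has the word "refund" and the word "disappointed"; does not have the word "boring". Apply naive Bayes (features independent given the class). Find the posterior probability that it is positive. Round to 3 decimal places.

positive: 0.6 × 0.8 × (1−0.5) × 0.6 = 0.144
negative: 0.4 × 0.45 × (1−0.7) × 0.2 = 0.0108
P(positive | x) = 0.144 / 0.1548 ≈ 0.930

0.930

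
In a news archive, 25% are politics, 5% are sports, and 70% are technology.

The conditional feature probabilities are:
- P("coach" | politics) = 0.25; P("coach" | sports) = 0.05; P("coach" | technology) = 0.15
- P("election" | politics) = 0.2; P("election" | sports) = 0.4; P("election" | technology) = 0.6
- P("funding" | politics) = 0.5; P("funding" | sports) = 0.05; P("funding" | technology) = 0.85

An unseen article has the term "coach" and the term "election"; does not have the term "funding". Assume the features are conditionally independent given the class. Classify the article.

technology

politics: 0.25 × 0.25 × 0.2 × (1−0.5) = 0.00625
sports: 0.05 × 0.05 × 0.4 × (1−0.05) = 0.00095
technology: 0.7 × 0.15 × 0.6 × (1−0.85) = 0.00945
Highest score → technology.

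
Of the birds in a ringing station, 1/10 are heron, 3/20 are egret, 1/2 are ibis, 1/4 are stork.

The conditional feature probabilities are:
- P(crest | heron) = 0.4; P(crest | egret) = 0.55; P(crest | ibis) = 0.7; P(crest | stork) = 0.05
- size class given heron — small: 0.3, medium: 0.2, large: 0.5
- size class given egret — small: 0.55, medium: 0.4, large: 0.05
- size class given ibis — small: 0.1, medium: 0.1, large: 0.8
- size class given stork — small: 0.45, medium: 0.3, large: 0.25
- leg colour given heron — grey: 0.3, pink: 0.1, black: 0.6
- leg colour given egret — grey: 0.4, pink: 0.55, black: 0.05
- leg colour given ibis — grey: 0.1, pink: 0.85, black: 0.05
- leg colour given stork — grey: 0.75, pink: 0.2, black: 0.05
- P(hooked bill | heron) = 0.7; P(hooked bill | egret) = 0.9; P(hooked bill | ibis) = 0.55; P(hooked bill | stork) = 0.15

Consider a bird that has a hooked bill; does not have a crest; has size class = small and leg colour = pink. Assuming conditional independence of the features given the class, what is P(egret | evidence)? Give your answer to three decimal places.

0.616

heron: 0.1 × (1−0.4) × 0.3 × 0.1 × 0.7 = 0.00126
egret: 0.15 × (1−0.55) × 0.55 × 0.55 × 0.9 = 0.018376875
ibis: 0.5 × (1−0.7) × 0.1 × 0.85 × 0.55 = 0.0070125
stork: 0.25 × (1−0.05) × 0.45 × 0.2 × 0.15 = 0.00320625
P(egret | x) = 0.018376875 / 0.029855625 ≈ 0.616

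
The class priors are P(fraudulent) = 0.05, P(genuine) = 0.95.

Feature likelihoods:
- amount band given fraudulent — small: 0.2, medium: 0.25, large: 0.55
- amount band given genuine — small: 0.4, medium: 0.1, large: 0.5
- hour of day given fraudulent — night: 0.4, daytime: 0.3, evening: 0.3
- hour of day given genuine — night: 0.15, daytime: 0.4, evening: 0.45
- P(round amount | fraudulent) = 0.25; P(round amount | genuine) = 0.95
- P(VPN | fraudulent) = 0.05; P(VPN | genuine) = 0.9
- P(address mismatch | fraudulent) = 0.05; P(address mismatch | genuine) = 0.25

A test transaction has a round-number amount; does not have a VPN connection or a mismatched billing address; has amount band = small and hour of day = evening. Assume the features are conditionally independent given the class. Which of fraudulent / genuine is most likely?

fraudulent: 0.05 × 0.2 × 0.3 × 0.25 × (1−0.05) × (1−0.05) = 0.000676875
genuine: 0.95 × 0.4 × 0.45 × 0.95 × (1−0.9) × (1−0.25) = 0.01218375
Highest score → genuine.

genuine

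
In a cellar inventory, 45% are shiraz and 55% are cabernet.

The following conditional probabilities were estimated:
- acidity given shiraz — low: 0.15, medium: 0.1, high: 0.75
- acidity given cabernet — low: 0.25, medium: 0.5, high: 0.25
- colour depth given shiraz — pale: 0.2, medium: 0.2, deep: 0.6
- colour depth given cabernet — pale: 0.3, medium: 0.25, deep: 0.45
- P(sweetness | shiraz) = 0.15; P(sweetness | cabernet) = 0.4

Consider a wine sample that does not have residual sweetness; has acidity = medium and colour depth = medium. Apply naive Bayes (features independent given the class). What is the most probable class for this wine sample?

cabernet

shiraz: 0.45 × 0.1 × 0.2 × (1−0.15) = 0.00765
cabernet: 0.55 × 0.5 × 0.25 × (1−0.4) = 0.04125
Highest score → cabernet.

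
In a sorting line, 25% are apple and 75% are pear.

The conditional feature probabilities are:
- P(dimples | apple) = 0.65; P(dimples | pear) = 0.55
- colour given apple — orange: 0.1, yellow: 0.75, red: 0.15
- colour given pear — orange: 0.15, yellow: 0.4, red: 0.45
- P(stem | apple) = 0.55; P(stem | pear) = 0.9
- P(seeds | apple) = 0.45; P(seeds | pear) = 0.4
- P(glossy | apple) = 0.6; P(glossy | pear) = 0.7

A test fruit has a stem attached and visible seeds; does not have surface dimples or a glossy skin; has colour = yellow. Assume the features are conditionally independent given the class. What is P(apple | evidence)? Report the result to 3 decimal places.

0.308

apple: 0.25 × (1−0.65) × 0.75 × 0.55 × 0.45 × (1−0.6) = 0.006496875
pear: 0.75 × (1−0.55) × 0.4 × 0.9 × 0.4 × (1−0.7) = 0.01458
P(apple | x) = 0.006496875 / 0.021076875 ≈ 0.308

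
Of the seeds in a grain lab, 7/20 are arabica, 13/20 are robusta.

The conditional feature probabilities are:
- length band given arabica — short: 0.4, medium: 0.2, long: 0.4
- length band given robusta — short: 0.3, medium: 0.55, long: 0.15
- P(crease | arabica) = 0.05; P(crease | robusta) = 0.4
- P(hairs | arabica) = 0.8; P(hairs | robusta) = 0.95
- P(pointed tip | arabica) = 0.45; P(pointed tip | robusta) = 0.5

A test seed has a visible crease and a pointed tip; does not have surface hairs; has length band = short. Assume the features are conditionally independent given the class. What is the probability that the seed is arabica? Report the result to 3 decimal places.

0.244

arabica: 0.35 × 0.4 × 0.05 × (1−0.8) × 0.45 = 0.00063
robusta: 0.65 × 0.3 × 0.4 × (1−0.95) × 0.5 = 0.00195
P(arabica | x) = 0.00063 / 0.00258 ≈ 0.244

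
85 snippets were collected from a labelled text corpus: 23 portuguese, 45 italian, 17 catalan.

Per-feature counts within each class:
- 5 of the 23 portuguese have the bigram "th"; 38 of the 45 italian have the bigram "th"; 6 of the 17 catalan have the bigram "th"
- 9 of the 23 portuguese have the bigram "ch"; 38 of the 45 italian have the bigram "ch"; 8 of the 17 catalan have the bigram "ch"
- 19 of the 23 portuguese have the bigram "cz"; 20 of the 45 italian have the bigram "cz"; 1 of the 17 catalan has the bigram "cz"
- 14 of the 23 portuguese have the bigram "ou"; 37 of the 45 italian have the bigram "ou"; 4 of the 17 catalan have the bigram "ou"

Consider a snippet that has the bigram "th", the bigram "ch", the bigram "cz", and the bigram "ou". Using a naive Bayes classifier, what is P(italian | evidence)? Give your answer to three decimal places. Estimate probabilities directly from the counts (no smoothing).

portuguese: (23/85) × (5/23) × (9/23) × (19/23) × (14/23) ≈ 0.0115742
italian: (45/85) × (38/45) × (38/45) × (20/45) × (37/45) ≈ 0.137957
catalan: (17/85) × (6/17) × (8/17) × (1/17) × (4/17) ≈ 0.000459765
P(italian | x) = 0.137957 / 0.149990965 ≈ 0.920

0.920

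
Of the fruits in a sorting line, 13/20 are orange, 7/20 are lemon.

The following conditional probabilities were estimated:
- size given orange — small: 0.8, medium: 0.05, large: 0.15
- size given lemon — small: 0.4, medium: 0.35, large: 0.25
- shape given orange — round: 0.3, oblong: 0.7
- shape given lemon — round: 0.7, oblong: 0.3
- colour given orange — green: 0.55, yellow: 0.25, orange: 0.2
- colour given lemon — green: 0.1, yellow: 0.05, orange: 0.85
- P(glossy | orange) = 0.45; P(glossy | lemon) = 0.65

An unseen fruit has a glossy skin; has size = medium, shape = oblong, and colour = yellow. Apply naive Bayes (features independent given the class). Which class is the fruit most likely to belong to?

orange: 0.65 × 0.05 × 0.7 × 0.25 × 0.45 = 0.002559375
lemon: 0.35 × 0.35 × 0.3 × 0.05 × 0.65 = 0.001194375
Highest score → orange.

orange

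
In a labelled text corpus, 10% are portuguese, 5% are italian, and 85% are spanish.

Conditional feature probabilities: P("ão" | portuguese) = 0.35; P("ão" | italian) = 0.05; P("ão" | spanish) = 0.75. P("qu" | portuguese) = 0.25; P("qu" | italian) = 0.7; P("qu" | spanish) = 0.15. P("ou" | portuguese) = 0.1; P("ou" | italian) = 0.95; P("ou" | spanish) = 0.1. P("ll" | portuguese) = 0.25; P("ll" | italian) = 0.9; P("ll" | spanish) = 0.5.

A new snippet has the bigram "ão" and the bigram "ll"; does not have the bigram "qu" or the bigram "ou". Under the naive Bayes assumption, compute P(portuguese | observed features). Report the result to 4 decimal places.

portuguese: 0.1 × 0.35 × (1−0.25) × (1−0.1) × 0.25 = 0.00590625
italian: 0.05 × 0.05 × (1−0.7) × (1−0.95) × 0.9 = 0.00003375
spanish: 0.85 × 0.75 × (1−0.15) × (1−0.1) × 0.5 = 0.24384375
P(portuguese | x) = 0.00590625 / 0.24978375 ≈ 0.0236

0.0236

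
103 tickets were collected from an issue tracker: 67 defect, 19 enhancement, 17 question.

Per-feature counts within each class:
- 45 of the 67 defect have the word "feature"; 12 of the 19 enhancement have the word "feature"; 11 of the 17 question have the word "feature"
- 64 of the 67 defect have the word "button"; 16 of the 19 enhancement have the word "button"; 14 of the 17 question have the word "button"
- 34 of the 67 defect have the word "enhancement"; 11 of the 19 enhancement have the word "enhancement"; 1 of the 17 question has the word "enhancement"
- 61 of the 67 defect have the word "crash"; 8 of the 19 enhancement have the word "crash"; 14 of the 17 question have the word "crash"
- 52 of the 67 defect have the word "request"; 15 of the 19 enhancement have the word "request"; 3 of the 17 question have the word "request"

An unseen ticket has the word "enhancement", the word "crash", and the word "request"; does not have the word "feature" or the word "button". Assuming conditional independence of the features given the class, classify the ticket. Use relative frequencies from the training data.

defect: (67/103) × (22/67) × (3/67) × (34/67) × (61/67) × (52/67) ≈ 0.00342941
enhancement: (19/103) × (7/19) × (3/19) × (11/19) × (8/19) × (15/19) ≈ 0.0020651
question: (17/103) × (6/17) × (3/17) × (1/17) × (14/17) × (3/17) ≈ 0.0000878798
Highest score → defect.

defect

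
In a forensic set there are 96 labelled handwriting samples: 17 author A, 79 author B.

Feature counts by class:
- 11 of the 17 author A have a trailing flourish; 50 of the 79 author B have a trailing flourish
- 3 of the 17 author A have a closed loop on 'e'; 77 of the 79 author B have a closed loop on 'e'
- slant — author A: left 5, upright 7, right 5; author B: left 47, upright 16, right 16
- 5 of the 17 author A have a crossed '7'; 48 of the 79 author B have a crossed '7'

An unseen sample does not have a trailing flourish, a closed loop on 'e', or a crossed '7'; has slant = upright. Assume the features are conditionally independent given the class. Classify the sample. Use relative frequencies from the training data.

author A

author A: (17/96) × (6/17) × (14/17) × (7/17) × (12/17) ≈ 0.0149603
author B: (79/96) × (29/79) × (2/79) × (16/79) × (31/79) ≈ 0.000607795
Highest score → author A.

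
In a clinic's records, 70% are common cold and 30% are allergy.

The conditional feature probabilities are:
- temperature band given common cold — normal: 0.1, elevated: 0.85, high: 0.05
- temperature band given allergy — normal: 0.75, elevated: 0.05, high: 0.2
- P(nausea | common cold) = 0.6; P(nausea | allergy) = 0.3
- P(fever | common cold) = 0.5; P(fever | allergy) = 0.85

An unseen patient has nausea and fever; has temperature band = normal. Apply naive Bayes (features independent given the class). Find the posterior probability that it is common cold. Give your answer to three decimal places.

common cold: 0.7 × 0.1 × 0.6 × 0.5 = 0.021
allergy: 0.3 × 0.75 × 0.3 × 0.85 = 0.057375
P(common cold | x) = 0.021 / 0.078375 ≈ 0.268

0.268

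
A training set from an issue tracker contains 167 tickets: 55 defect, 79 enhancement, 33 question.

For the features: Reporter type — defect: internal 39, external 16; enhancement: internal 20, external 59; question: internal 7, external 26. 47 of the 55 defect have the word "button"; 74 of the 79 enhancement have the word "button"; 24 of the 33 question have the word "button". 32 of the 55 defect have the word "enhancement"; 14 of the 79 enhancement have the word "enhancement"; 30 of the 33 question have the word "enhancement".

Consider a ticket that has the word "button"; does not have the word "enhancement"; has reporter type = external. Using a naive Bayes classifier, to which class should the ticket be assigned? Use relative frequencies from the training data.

defect: (55/167) × (16/55) × (47/55) × (23/55) ≈ 0.0342376
enhancement: (79/167) × (59/79) × (74/79) × (65/79) ≈ 0.272287
question: (33/167) × (26/33) × (24/33) × (3/33) ≈ 0.0102935
Highest score → enhancement.

enhancement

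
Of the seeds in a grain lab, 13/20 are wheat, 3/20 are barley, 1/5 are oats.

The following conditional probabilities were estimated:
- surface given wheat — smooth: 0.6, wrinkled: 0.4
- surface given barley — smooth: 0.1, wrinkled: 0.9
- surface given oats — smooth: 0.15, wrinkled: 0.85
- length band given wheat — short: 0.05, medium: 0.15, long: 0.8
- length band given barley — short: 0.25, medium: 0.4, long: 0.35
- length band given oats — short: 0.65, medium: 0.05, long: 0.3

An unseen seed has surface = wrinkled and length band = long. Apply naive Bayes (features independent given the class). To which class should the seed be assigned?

wheat: 0.65 × 0.4 × 0.8 = 0.208
barley: 0.15 × 0.9 × 0.35 = 0.04725
oats: 0.2 × 0.85 × 0.3 = 0.051
Highest score → wheat.

wheat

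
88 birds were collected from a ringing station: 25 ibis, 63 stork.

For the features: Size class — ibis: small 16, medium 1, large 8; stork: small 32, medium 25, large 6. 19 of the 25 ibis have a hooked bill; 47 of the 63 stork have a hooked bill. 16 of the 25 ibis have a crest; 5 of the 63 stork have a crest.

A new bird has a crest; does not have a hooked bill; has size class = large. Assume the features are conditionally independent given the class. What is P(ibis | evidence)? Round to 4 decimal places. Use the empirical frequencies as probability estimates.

ibis: (25/88) × (8/25) × (6/25) × (16/25) ≈ 0.0139636
stork: (63/88) × (6/63) × (16/63) × (5/63) ≈ 0.00137429
P(ibis | x) = 0.0139636 / 0.01533789 ≈ 0.9104

0.9104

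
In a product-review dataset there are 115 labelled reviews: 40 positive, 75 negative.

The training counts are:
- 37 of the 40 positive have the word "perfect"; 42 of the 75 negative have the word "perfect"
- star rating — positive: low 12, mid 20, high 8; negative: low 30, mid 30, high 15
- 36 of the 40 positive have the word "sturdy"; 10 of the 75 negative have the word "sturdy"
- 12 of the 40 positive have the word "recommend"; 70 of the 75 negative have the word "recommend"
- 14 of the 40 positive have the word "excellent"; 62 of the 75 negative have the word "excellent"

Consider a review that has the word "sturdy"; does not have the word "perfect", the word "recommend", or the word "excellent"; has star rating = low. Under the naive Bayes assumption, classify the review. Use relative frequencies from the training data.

positive

positive: (40/115) × (3/40) × (12/40) × (36/40) × (28/40) × (26/40) ≈ 0.00320478
negative: (75/115) × (33/75) × (30/75) × (10/75) × (5/75) × (13/75) ≈ 0.00017685
Highest score → positive.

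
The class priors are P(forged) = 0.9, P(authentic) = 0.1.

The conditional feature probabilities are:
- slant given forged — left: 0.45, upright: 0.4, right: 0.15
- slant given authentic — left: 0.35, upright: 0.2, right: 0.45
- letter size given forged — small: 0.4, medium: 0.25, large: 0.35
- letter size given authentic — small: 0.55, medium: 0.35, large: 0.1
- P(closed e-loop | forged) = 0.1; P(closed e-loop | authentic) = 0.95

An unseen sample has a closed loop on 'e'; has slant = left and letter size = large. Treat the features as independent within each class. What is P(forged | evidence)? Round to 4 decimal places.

0.8100

forged: 0.9 × 0.45 × 0.35 × 0.1 = 0.014175
authentic: 0.1 × 0.35 × 0.1 × 0.95 = 0.003325
P(forged | x) = 0.014175 / 0.0175 ≈ 0.8100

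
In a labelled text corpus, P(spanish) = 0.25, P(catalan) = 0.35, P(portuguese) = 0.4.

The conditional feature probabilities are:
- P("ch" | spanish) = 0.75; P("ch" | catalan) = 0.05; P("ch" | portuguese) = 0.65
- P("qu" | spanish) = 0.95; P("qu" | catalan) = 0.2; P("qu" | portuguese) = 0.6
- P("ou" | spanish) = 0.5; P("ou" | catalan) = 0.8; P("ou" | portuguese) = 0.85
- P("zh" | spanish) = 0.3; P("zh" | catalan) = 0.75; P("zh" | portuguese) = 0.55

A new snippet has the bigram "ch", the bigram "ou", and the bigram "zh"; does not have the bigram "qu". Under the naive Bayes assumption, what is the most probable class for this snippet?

portuguese

spanish: 0.25 × 0.75 × (1−0.95) × 0.5 × 0.3 = 0.00140625
catalan: 0.35 × 0.05 × (1−0.2) × 0.8 × 0.75 = 0.0084
portuguese: 0.4 × 0.65 × (1−0.6) × 0.85 × 0.55 = 0.04862
Highest score → portuguese.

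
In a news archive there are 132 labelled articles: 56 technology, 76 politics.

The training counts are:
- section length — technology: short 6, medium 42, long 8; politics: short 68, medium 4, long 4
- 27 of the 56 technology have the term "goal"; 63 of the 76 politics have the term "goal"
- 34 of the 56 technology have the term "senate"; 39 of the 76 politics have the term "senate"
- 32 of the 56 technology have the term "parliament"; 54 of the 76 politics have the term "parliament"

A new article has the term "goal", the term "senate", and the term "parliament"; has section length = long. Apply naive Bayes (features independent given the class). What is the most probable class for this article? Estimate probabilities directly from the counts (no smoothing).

technology: (56/132) × (8/56) × (27/56) × (34/56) × (32/56) ≈ 0.0101378
politics: (76/132) × (4/76) × (63/76) × (39/76) × (54/76) ≈ 0.00915892
Highest score → technology.

technology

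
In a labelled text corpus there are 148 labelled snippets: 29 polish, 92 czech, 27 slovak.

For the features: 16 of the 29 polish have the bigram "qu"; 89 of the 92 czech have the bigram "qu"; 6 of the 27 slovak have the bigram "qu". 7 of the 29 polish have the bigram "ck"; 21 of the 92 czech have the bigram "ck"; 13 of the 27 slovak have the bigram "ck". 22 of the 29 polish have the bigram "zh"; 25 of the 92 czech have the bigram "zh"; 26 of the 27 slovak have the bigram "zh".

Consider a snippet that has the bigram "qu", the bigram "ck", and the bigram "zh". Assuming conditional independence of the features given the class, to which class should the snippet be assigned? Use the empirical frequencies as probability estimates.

czech

polish: (29/148) × (16/29) × (7/29) × (22/29) ≈ 0.0197963
czech: (92/148) × (89/92) × (21/92) × (25/92) ≈ 0.0373003
slovak: (27/148) × (6/27) × (13/27) × (26/27) ≈ 0.0187966
Highest score → czech.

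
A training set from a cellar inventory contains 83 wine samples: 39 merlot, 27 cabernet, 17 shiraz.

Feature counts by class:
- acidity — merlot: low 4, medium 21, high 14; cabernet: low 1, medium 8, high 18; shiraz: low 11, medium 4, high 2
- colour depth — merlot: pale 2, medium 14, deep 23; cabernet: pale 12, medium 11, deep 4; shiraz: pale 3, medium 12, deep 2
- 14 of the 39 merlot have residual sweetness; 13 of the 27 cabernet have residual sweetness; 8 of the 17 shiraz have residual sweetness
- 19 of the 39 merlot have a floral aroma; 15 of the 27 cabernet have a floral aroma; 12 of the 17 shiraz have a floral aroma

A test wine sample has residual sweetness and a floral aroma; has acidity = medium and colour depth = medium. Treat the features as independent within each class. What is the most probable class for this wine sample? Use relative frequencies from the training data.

merlot: (39/83) × (21/39) × (14/39) × (14/39) × (19/39) ≈ 0.0158839
cabernet: (27/83) × (8/27) × (11/27) × (13/27) × (15/27) ≈ 0.0105038
shiraz: (17/83) × (4/17) × (12/17) × (8/17) × (12/17) ≈ 0.0113002
Highest score → merlot.

merlot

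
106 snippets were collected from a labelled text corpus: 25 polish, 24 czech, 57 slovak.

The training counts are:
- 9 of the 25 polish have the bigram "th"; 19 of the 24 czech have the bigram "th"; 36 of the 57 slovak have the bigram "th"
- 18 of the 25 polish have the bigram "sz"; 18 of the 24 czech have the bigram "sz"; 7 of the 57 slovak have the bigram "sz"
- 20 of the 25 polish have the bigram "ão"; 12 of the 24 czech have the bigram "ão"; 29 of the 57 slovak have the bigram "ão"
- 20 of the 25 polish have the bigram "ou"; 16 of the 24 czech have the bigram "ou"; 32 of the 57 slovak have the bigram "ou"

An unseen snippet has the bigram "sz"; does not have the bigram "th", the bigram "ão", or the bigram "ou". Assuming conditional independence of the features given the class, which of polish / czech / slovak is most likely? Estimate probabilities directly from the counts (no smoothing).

polish: (25/106) × (16/25) × (18/25) × (5/25) × (5/25) ≈ 0.00434717
czech: (24/106) × (5/24) × (18/24) × (12/24) × (8/24) ≈ 0.00589623
slovak: (57/106) × (21/57) × (7/57) × (28/57) × (25/57) ≈ 0.00524185
Highest score → czech.

czech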